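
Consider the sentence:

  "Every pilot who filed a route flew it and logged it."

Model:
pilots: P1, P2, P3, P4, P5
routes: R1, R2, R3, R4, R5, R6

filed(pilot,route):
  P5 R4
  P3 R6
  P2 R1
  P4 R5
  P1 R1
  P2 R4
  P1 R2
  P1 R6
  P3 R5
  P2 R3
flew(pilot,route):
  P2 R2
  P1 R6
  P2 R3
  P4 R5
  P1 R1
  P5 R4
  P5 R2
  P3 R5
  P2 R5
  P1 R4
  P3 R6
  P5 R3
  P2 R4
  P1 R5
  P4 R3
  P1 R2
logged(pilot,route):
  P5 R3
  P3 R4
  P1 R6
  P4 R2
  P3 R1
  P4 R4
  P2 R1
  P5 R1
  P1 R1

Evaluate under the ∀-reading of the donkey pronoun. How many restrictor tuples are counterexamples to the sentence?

8

"it" takes "a route" as antecedent — a donkey pronoun bound across the clause boundary.
Strong reading: for every (p,r) with filed(p,r), flew(p,r) ∧ logged(p,r).
Restrictor pairs: (P1,R1) ✓  (P1,R2) ✗  (P1,R6) ✓  (P2,R1) ✗  (P2,R3) ✗  (P2,R4) ✗  (P3,R5) ✗  (P3,R6) ✗  (P4,R5) ✗  (P5,R4) ✗
Counterexamples (restrictor pairs failing the scope): 8.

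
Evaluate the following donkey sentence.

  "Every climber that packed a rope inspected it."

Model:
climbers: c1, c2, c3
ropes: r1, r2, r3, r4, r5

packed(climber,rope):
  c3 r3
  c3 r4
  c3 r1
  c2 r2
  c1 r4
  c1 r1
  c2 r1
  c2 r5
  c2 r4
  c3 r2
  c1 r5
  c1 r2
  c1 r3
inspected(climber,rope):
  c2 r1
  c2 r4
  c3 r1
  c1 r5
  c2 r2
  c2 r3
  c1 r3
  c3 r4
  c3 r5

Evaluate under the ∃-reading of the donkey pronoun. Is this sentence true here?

"it" takes "a rope" as antecedent — a donkey pronoun bound across the clause boundary.
Weak reading: every climber c with some packed-rope has at least one packed-rope r such that inspected(c,r).
Per climber: c1:✓  c2:✓  c3:✓
Every climber in the restrictor has a witness.

True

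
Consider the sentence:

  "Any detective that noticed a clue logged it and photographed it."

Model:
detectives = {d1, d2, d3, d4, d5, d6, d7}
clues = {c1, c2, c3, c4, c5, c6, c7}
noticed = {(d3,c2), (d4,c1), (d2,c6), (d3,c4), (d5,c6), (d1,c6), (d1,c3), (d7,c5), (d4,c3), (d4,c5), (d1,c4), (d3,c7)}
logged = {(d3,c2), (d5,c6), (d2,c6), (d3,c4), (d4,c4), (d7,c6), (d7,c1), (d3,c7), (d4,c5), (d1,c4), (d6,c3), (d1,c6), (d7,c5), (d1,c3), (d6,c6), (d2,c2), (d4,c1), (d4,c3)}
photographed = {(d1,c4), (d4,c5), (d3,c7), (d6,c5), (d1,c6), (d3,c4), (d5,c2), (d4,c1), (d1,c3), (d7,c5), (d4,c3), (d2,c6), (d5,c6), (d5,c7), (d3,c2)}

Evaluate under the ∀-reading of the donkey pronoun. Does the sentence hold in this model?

True

"it" takes "a clue" as antecedent — a donkey pronoun bound across the clause boundary.
Strong reading: for every (d,c) with noticed(d,c), logged(d,c) ∧ photographed(d,c).
Restrictor pairs: (d1,c3) ✓  (d1,c4) ✓  (d1,c6) ✓  (d2,c6) ✓  (d3,c2) ✓  (d3,c4) ✓  (d3,c7) ✓  (d4,c1) ✓  (d4,c3) ✓  (d4,c5) ✓  (d5,c6) ✓  (d7,c5) ✓
Every restrictor pair satisfies the scope.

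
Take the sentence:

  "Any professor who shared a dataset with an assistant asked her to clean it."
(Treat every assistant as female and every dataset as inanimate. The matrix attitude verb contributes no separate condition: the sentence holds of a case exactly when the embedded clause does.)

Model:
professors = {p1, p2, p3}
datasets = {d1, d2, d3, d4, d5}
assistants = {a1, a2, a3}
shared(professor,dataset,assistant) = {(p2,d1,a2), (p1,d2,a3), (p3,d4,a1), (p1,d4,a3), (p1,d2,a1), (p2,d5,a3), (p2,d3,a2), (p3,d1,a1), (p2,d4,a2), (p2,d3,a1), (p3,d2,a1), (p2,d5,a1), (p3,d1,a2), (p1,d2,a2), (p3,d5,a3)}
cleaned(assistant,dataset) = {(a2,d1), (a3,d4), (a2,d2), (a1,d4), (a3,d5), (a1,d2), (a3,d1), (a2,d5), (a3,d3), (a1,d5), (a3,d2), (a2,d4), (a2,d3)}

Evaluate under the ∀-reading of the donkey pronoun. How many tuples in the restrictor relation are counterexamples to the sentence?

2

"her" takes "an assistant" as antecedent and "it" takes "a dataset"; both are donkey pronouns co-varying with the restrictor.
Strong reading: for every (p,d,a) with shared(p,d,a), cleaned(a,d).
Restrictor triples: (p1,d2,a1)→cleaned(a1,d2) ✓  (p1,d2,a2)→cleaned(a2,d2) ✓  (p1,d2,a3)→cleaned(a3,d2) ✓  (p1,d4,a3)→cleaned(a3,d4) ✓  (p2,d1,a2)→cleaned(a2,d1) ✓  (p2,d3,a1)→cleaned(a1,d3) ✗  (p2,d3,a2)→cleaned(a2,d3) ✓  (p2,d4,a2)→cleaned(a2,d4) ✓  (p2,d5,a1)→cleaned(a1,d5) ✓  (p2,d5,a3)→cleaned(a3,d5) ✓  (p3,d1,a1)→cleaned(a1,d1) ✗  (p3,d1,a2)→cleaned(a2,d1) ✓  (p3,d2,a1)→cleaned(a1,d2) ✓  (p3,d4,a1)→cleaned(a1,d4) ✓  (p3,d5,a3)→cleaned(a3,d5) ✓
Counterexamples (restrictor triples failing the scope): 2.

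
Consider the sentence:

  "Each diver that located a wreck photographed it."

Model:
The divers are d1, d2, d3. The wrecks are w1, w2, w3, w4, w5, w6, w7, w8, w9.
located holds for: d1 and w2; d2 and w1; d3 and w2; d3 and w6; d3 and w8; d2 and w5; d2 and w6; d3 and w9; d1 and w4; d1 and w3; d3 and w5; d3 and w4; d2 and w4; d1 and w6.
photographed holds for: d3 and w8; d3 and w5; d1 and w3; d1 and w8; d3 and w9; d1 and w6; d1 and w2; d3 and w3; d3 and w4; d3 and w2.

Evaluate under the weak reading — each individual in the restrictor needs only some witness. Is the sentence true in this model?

False

"it" takes "a wreck" as antecedent — a donkey pronoun bound across the clause boundary.
Weak reading: every diver d with some located-wreck has at least one located-wreck w such that photographed(d,w).
Per diver: d1:✓  d2:✗  d3:✓
d2 has no witness among its located-wrecks.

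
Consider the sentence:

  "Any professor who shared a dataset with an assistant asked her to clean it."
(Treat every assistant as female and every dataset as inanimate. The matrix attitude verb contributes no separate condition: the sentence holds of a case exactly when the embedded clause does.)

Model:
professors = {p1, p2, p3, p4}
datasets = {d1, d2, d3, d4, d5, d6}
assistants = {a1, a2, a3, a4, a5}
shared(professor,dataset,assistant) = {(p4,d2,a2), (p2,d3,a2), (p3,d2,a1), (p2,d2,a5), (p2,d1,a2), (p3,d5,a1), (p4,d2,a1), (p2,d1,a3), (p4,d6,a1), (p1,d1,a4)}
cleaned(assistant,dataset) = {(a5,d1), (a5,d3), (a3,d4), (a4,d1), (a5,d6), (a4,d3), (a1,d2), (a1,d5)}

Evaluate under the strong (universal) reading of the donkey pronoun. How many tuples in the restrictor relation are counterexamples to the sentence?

6

"her" takes "an assistant" as antecedent and "it" takes "a dataset"; both are donkey pronouns co-varying with the restrictor.
Strong reading: for every (p,d,a) with shared(p,d,a), cleaned(a,d).
Restrictor triples: (p1,d1,a4)→cleaned(a4,d1) ✓  (p2,d1,a2)→cleaned(a2,d1) ✗  (p2,d1,a3)→cleaned(a3,d1) ✗  (p2,d2,a5)→cleaned(a5,d2) ✗  (p2,d3,a2)→cleaned(a2,d3) ✗  (p3,d2,a1)→cleaned(a1,d2) ✓  (p3,d5,a1)→cleaned(a1,d5) ✓  (p4,d2,a1)→cleaned(a1,d2) ✓  (p4,d2,a2)→cleaned(a2,d2) ✗  (p4,d6,a1)→cleaned(a1,d6) ✗
Counterexamples (restrictor triples failing the scope): 6.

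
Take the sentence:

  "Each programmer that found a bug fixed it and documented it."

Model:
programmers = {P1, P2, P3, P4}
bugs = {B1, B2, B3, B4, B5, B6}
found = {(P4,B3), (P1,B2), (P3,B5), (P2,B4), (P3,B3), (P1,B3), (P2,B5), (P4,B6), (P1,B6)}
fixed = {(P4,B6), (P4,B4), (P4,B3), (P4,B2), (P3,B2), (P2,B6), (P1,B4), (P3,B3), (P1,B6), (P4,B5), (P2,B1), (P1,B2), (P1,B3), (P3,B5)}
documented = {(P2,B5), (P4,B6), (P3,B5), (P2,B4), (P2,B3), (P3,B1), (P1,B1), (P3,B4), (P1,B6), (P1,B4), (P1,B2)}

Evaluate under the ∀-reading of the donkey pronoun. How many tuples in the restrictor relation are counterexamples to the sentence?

5

"it" takes "a bug" as antecedent — a donkey pronoun bound across the clause boundary.
Strong reading: for every (p,b) with found(p,b), fixed(p,b) ∧ documented(p,b).
Restrictor pairs: (P1,B2) ✓  (P1,B3) ✗  (P1,B6) ✓  (P2,B4) ✗  (P2,B5) ✗  (P3,B3) ✗  (P3,B5) ✓  (P4,B3) ✗  (P4,B6) ✓
Counterexamples (restrictor pairs failing the scope): 5.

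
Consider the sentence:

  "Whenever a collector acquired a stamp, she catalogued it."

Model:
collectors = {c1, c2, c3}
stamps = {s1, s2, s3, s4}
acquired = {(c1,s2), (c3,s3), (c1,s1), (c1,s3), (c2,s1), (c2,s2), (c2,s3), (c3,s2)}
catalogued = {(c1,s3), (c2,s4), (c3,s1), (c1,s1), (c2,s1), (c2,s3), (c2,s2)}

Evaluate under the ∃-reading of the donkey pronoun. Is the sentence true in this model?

False

"it" takes "a stamp" as antecedent — a donkey pronoun bound across the clause boundary.
Weak reading: every collector c with some acquired-stamp has at least one acquired-stamp s such that catalogued(c,s).
Per collector: c1:✓  c2:✓  c3:✗
c3 has no witness among its acquired-stamps.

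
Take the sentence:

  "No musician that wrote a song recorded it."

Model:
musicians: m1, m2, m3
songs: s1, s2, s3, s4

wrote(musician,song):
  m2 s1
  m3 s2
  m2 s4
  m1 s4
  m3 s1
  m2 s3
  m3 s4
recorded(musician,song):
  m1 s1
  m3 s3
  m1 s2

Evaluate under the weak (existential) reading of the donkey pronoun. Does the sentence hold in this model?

"it" takes "a song" as antecedent — a donkey pronoun bound across the clause boundary.
Truth condition: for no (m,s) with wrote(m,s) does recorded(m,s) hold.
Restrictor pairs — does the scope hold? (m1,s4):fails  (m2,s1):fails  (m2,s3):fails  (m2,s4):fails  (m3,s1):fails  (m3,s2):fails  (m3,s4):fails
Scope holds for no restrictor pair, so the sentence is true.

True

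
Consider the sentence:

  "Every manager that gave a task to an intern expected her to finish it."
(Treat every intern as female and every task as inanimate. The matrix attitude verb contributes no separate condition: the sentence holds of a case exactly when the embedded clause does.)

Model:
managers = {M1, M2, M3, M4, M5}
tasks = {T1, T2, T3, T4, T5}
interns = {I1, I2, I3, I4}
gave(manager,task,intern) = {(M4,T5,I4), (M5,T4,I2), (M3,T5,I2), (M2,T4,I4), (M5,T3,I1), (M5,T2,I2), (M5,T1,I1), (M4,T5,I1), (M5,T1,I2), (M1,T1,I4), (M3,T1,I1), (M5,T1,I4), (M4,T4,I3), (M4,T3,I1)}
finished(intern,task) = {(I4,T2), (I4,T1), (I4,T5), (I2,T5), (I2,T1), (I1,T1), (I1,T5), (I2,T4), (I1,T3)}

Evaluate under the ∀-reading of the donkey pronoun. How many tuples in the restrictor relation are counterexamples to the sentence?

3

"her" takes "an intern" as antecedent and "it" takes "a task"; both are donkey pronouns co-varying with the restrictor.
Strong reading: for every (m,t,i) with gave(m,t,i), finished(i,t).
Restrictor triples: (M1,T1,I4)→finished(I4,T1) ✓  (M2,T4,I4)→finished(I4,T4) ✗  (M3,T1,I1)→finished(I1,T1) ✓  (M3,T5,I2)→finished(I2,T5) ✓  (M4,T3,I1)→finished(I1,T3) ✓  (M4,T4,I3)→finished(I3,T4) ✗  (M4,T5,I1)→finished(I1,T5) ✓  (M4,T5,I4)→finished(I4,T5) ✓  (M5,T1,I1)→finished(I1,T1) ✓  (M5,T1,I2)→finished(I2,T1) ✓  (M5,T1,I4)→finished(I4,T1) ✓  (M5,T2,I2)→finished(I2,T2) ✗  (M5,T3,I1)→finished(I1,T3) ✓  (M5,T4,I2)→finished(I2,T4) ✓
Counterexamples (restrictor triples failing the scope): 3.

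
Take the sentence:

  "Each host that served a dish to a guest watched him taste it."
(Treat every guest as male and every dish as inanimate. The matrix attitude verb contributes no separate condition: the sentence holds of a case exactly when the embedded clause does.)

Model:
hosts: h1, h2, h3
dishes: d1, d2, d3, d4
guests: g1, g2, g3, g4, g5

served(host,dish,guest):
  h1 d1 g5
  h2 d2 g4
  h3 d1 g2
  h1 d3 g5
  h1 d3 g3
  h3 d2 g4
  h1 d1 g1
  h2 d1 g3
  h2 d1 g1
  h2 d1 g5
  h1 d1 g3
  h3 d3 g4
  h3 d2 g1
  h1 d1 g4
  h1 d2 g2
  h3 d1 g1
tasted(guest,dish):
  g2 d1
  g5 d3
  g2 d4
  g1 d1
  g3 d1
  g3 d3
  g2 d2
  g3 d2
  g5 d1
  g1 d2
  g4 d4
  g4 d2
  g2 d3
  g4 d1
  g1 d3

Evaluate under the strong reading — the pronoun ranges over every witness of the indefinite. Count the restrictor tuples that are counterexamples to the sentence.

"him" takes "a guest" as antecedent and "it" takes "a dish"; both are donkey pronouns co-varying with the restrictor.
Strong reading: for every (h,d,g) with served(h,d,g), tasted(g,d).
Restrictor triples: (h1,d1,g1)→tasted(g1,d1) ✓  (h1,d1,g3)→tasted(g3,d1) ✓  (h1,d1,g4)→tasted(g4,d1) ✓  (h1,d1,g5)→tasted(g5,d1) ✓  (h1,d2,g2)→tasted(g2,d2) ✓  (h1,d3,g3)→tasted(g3,d3) ✓  (h1,d3,g5)→tasted(g5,d3) ✓  (h2,d1,g1)→tasted(g1,d1) ✓  (h2,d1,g3)→tasted(g3,d1) ✓  (h2,d1,g5)→tasted(g5,d1) ✓  (h2,d2,g4)→tasted(g4,d2) ✓  (h3,d1,g1)→tasted(g1,d1) ✓  (h3,d1,g2)→tasted(g2,d1) ✓  (h3,d2,g1)→tasted(g1,d2) ✓  (h3,d2,g4)→tasted(g4,d2) ✓  (h3,d3,g4)→tasted(g4,d3) ✗
Counterexamples (restrictor triples failing the scope): 1.

1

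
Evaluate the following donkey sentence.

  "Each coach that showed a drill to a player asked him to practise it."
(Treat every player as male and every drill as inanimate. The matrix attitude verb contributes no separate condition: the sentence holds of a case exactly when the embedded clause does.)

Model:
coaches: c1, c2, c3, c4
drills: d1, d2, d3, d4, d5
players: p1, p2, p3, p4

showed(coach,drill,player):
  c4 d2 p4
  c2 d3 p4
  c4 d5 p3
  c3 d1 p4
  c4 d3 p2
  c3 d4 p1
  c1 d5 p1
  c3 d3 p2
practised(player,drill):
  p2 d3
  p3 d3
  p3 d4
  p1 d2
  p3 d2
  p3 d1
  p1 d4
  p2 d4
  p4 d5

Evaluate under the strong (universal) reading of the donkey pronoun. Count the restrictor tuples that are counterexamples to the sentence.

"him" takes "a player" as antecedent and "it" takes "a drill"; both are donkey pronouns co-varying with the restrictor.
Strong reading: for every (c,d,p) with showed(c,d,p), practised(p,d).
Restrictor triples: (c1,d5,p1)→practised(p1,d5) ✗  (c2,d3,p4)→practised(p4,d3) ✗  (c3,d1,p4)→practised(p4,d1) ✗  (c3,d3,p2)→practised(p2,d3) ✓  (c3,d4,p1)→practised(p1,d4) ✓  (c4,d2,p4)→practised(p4,d2) ✗  (c4,d3,p2)→practised(p2,d3) ✓  (c4,d5,p3)→practised(p3,d5) ✗
Counterexamples (restrictor triples failing the scope): 5.

5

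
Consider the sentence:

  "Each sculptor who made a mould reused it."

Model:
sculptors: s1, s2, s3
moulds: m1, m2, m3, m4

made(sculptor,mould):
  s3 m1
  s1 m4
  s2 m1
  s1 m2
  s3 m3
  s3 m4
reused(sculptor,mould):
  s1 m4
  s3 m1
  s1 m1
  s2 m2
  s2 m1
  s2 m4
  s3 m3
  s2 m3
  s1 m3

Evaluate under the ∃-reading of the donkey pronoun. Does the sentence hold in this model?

"it" takes "a mould" as antecedent — a donkey pronoun bound across the clause boundary.
Weak reading: every sculptor s with some made-mould has at least one made-mould m such that reused(s,m).
Per sculptor: s1:✓  s2:✓  s3:✓
Every sculptor in the restrictor has a witness.

True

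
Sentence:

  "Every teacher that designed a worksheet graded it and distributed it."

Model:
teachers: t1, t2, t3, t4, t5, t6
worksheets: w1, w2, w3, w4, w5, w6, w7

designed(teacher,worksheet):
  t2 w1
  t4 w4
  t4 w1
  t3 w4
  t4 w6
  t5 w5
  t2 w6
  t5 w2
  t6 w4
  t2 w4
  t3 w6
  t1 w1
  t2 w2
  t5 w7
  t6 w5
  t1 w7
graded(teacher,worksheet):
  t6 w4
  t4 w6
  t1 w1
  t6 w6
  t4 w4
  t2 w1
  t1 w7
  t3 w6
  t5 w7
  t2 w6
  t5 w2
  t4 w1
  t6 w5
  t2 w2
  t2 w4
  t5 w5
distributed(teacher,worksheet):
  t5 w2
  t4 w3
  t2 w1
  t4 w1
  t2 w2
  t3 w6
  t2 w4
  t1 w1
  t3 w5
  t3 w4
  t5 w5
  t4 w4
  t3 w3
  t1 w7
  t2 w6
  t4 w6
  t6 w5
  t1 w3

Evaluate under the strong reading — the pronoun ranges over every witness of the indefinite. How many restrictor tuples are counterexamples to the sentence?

"it" takes "a worksheet" as antecedent — a donkey pronoun bound across the clause boundary.
Strong reading: for every (t,w) with designed(t,w), graded(t,w) ∧ distributed(t,w).
Restrictor pairs: (t1,w1) ✓  (t1,w7) ✓  (t2,w1) ✓  (t2,w2) ✓  (t2,w4) ✓  (t2,w6) ✓  (t3,w4) ✗  (t3,w6) ✓  (t4,w1) ✓  (t4,w4) ✓  (t4,w6) ✓  (t5,w2) ✓  (t5,w5) ✓  (t5,w7) ✗  (t6,w4) ✗  (t6,w5) ✓
Counterexamples (restrictor pairs failing the scope): 3.

3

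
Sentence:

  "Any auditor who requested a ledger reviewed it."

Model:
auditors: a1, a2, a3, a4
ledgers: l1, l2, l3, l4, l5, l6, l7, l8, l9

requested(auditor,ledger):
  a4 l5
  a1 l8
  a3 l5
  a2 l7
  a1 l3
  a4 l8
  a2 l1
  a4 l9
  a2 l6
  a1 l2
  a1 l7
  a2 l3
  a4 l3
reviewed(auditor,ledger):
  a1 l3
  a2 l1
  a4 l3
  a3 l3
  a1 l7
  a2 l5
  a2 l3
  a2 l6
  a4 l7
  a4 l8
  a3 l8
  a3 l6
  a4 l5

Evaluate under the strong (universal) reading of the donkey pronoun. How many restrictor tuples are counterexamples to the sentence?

"it" takes "a ledger" as antecedent — a donkey pronoun bound across the clause boundary.
Strong reading: for every (a,l) with requested(a,l), reviewed(a,l).
Restrictor pairs: (a1,l2) ✗  (a1,l3) ✓  (a1,l7) ✓  (a1,l8) ✗  (a2,l1) ✓  (a2,l3) ✓  (a2,l6) ✓  (a2,l7) ✗  (a3,l5) ✗  (a4,l3) ✓  (a4,l5) ✓  (a4,l8) ✓  (a4,l9) ✗
Counterexamples (restrictor pairs failing the scope): 5.

5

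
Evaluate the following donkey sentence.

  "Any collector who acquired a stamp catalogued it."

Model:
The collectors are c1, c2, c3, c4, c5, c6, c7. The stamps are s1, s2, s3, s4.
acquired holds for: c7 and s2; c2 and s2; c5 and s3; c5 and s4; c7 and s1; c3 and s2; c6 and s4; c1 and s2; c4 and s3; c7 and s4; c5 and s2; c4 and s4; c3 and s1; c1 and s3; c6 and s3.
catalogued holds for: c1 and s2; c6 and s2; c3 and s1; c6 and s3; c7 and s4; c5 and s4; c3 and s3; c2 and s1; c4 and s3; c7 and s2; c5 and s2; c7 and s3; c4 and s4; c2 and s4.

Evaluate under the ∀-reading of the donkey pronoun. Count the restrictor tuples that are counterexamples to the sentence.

"it" takes "a stamp" as antecedent — a donkey pronoun bound across the clause boundary.
Strong reading: for every (c,s) with acquired(c,s), catalogued(c,s).
Restrictor pairs: (c1,s2) ✓  (c1,s3) ✗  (c2,s2) ✗  (c3,s1) ✓  (c3,s2) ✗  (c4,s3) ✓  (c4,s4) ✓  (c5,s2) ✓  (c5,s3) ✗  (c5,s4) ✓  (c6,s3) ✓  (c6,s4) ✗  (c7,s1) ✗  (c7,s2) ✓  (c7,s4) ✓
Counterexamples (restrictor pairs failing the scope): 6.

6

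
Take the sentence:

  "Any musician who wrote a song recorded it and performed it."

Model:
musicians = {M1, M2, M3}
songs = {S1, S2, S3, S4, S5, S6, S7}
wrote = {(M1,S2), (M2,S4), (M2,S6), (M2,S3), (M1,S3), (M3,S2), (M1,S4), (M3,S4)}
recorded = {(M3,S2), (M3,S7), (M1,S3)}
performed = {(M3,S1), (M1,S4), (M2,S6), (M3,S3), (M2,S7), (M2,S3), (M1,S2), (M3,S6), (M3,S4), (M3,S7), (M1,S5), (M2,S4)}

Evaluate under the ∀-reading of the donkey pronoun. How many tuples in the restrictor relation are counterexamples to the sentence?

8

"it" takes "a song" as antecedent — a donkey pronoun bound across the clause boundary.
Strong reading: for every (m,s) with wrote(m,s), recorded(m,s) ∧ performed(m,s).
Restrictor pairs: (M1,S2) ✗  (M1,S3) ✗  (M1,S4) ✗  (M2,S3) ✗  (M2,S4) ✗  (M2,S6) ✗  (M3,S2) ✗  (M3,S4) ✗
Counterexamples (restrictor pairs failing the scope): 8.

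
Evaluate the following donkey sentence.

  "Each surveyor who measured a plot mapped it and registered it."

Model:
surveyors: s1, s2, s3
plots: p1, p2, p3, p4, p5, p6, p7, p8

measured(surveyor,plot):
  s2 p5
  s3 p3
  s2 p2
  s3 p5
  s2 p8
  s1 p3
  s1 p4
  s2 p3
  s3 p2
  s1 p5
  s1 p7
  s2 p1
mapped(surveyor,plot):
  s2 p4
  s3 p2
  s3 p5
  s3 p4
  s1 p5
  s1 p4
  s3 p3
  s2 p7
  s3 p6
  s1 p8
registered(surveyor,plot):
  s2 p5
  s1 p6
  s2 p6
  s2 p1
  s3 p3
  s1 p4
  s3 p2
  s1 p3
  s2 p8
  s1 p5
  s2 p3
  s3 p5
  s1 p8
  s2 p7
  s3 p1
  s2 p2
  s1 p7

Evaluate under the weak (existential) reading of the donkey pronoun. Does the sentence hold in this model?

False

"it" takes "a plot" as antecedent — a donkey pronoun bound across the clause boundary.
Weak reading: every surveyor s with some measured-plot has at least one measured-plot p such that mapped(s,p) ∧ registered(s,p).
Per surveyor: s1:✓  s2:✗  s3:✓
s2 has no witness among its measured-plots.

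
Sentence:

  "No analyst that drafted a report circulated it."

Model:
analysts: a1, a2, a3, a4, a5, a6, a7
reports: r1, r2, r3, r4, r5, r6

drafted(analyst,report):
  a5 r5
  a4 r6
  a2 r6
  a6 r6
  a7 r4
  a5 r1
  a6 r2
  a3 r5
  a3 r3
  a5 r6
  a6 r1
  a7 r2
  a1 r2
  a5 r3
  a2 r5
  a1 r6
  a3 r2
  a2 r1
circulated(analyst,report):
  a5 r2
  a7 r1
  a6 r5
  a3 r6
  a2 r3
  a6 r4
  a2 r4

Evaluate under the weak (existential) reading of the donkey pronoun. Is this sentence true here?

True

"it" takes "a report" as antecedent — a donkey pronoun bound across the clause boundary.
Truth condition: for no (a,r) with drafted(a,r) does circulated(a,r) hold.
Restrictor pairs — does the scope hold? (a1,r2):fails  (a1,r6):fails  (a2,r1):fails  (a2,r5):fails  (a2,r6):fails  (a3,r2):fails  (a3,r3):fails  (a3,r5):fails  (a4,r6):fails  (a5,r1):fails  (a5,r3):fails  (a5,r5):fails  (a5,r6):fails  (a6,r1):fails  (a6,r2):fails  (a6,r6):fails  (a7,r2):fails  (a7,r4):fails
Scope holds for no restrictor pair, so the sentence is true.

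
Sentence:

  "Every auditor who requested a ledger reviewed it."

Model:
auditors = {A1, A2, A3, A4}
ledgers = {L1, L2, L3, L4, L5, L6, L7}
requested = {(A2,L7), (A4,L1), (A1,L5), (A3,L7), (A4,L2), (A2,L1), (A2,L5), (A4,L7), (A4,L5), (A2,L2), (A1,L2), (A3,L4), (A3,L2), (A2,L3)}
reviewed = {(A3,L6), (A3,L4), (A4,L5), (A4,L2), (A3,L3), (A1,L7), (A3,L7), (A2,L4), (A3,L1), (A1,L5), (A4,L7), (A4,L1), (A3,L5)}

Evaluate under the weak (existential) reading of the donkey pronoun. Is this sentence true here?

False

"it" takes "a ledger" as antecedent — a donkey pronoun bound across the clause boundary.
Weak reading: every auditor a with some requested-ledger has at least one requested-ledger l such that reviewed(a,l).
Per auditor: A1:✓  A2:✗  A3:✓  A4:✓
A2 has no witness among its requested-ledgers.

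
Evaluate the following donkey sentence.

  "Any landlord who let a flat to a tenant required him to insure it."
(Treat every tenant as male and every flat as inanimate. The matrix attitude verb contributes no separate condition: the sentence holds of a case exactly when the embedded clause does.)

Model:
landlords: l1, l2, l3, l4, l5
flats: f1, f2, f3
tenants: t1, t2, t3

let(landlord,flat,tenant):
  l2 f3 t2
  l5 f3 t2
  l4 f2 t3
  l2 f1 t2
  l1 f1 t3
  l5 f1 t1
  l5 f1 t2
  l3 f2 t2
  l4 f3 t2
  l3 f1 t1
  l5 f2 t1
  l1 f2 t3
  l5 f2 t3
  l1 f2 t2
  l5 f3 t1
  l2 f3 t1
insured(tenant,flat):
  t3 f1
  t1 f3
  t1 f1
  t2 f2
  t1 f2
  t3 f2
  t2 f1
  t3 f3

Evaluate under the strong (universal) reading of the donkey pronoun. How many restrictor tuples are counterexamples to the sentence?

3

"him" takes "a tenant" as antecedent and "it" takes "a flat"; both are donkey pronouns co-varying with the restrictor.
Strong reading: for every (l,f,t) with let(l,f,t), insured(t,f).
Restrictor triples: (l1,f1,t3)→insured(t3,f1) ✓  (l1,f2,t2)→insured(t2,f2) ✓  (l1,f2,t3)→insured(t3,f2) ✓  (l2,f1,t2)→insured(t2,f1) ✓  (l2,f3,t1)→insured(t1,f3) ✓  (l2,f3,t2)→insured(t2,f3) ✗  (l3,f1,t1)→insured(t1,f1) ✓  (l3,f2,t2)→insured(t2,f2) ✓  (l4,f2,t3)→insured(t3,f2) ✓  (l4,f3,t2)→insured(t2,f3) ✗  (l5,f1,t1)→insured(t1,f1) ✓  (l5,f1,t2)→insured(t2,f1) ✓  (l5,f2,t1)→insured(t1,f2) ✓  (l5,f2,t3)→insured(t3,f2) ✓  (l5,f3,t1)→insured(t1,f3) ✓  (l5,f3,t2)→insured(t2,f3) ✗
Counterexamples (restrictor triples failing the scope): 3.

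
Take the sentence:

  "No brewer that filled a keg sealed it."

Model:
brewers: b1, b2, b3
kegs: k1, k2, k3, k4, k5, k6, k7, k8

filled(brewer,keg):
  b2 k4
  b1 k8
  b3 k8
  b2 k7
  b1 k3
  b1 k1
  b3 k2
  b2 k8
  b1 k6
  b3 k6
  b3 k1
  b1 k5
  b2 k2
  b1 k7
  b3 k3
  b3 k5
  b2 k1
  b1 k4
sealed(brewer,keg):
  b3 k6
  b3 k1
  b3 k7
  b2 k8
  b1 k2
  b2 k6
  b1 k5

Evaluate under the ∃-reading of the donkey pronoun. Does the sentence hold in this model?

False

"it" takes "a keg" as antecedent — a donkey pronoun bound across the clause boundary.
Truth condition: for no (b,k) with filled(b,k) does sealed(b,k) hold.
Restrictor pairs — does the scope hold? (b1,k1):fails  (b1,k3):fails  (b1,k4):fails  (b1,k5):holds  (b1,k6):fails  (b1,k7):fails  (b1,k8):fails  (b2,k1):fails  (b2,k2):fails  (b2,k4):fails  (b2,k7):fails  (b2,k8):holds  (b3,k1):holds  (b3,k2):fails  (b3,k3):fails  (b3,k5):fails  (b3,k6):holds  (b3,k8):fails
Scope holds for 4 pair(s), so the sentence is false.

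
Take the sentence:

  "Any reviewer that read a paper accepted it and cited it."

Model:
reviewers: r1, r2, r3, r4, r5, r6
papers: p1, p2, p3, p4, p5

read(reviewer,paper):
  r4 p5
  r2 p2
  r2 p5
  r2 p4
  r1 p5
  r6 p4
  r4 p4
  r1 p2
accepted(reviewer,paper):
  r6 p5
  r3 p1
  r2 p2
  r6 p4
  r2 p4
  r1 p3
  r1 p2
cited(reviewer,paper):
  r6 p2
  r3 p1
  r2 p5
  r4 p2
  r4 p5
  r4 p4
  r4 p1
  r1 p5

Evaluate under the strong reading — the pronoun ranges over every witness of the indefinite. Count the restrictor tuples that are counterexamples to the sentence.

"it" takes "a paper" as antecedent — a donkey pronoun bound across the clause boundary.
Strong reading: for every (r,p) with read(r,p), accepted(r,p) ∧ cited(r,p).
Restrictor pairs: (r1,p2) ✗  (r1,p5) ✗  (r2,p2) ✗  (r2,p4) ✗  (r2,p5) ✗  (r4,p4) ✗  (r4,p5) ✗  (r6,p4) ✗
Counterexamples (restrictor pairs failing the scope): 8.

8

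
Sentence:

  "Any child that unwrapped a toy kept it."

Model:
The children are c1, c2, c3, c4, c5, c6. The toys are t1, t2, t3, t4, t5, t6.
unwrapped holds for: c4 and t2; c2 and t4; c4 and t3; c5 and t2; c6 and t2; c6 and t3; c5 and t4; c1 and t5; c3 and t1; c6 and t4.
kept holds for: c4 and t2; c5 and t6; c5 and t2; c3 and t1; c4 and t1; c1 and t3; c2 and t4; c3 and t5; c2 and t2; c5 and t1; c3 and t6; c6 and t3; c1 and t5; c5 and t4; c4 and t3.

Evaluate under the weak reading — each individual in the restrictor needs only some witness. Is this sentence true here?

"it" takes "a toy" as antecedent — a donkey pronoun bound across the clause boundary.
Weak reading: every child c with some unwrapped-toy has at least one unwrapped-toy t such that kept(c,t).
Per child: c1:✓  c2:✓  c3:✓  c4:✓  c5:✓  c6:✓
Every child in the restrictor has a witness.

True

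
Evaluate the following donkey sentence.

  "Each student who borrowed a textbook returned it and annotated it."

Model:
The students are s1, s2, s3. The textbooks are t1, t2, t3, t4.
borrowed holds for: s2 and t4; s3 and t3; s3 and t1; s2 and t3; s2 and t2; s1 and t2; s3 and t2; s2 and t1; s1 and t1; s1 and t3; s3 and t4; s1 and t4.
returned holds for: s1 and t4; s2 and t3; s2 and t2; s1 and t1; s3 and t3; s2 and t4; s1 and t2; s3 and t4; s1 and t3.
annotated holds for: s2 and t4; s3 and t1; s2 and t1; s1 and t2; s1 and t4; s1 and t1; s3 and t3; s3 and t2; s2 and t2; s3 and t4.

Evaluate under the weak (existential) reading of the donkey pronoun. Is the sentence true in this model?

True

"it" takes "a textbook" as antecedent — a donkey pronoun bound across the clause boundary.
Weak reading: every student s with some borrowed-textbook has at least one borrowed-textbook t such that returned(s,t) ∧ annotated(s,t).
Per student: s1:✓  s2:✓  s3:✓
Every student in the restrictor has a witness.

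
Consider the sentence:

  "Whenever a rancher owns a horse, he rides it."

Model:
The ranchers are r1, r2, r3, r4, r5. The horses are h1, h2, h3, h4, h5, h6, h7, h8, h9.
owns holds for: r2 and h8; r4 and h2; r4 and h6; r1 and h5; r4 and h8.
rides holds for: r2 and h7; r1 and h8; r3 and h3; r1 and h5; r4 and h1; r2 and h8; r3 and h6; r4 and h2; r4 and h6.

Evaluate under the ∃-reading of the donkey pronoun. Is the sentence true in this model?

True

"it" takes "a horse" as antecedent — a donkey pronoun bound across the clause boundary.
Weak reading: every rancher r with some owns-horse has at least one owns-horse h such that rides(r,h).
Per rancher: r1:✓  r2:✓  r4:✓
Every rancher in the restrictor has a witness.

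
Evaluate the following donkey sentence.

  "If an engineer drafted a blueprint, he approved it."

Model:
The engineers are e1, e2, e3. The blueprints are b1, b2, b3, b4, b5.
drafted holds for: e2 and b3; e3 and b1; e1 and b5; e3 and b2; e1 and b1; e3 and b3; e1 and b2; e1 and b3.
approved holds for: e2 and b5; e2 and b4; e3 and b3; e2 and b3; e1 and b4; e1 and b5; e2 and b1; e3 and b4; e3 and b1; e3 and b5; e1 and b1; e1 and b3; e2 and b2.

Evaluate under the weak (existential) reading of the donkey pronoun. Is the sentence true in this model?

True

"it" takes "a blueprint" as antecedent — a donkey pronoun bound across the clause boundary.
Weak reading: every engineer e with some drafted-blueprint has at least one drafted-blueprint b such that approved(e,b).
Per engineer: e1:✓  e2:✓  e3:✓
Every engineer in the restrictor has a witness.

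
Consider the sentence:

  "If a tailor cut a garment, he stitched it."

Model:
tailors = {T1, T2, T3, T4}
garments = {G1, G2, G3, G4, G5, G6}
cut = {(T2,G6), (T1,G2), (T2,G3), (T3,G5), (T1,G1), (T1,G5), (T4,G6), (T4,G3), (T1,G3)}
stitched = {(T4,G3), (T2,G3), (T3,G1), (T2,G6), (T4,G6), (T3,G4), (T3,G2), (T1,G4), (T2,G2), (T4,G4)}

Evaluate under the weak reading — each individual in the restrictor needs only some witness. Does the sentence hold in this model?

False

"it" takes "a garment" as antecedent — a donkey pronoun bound across the clause boundary.
Weak reading: every tailor t with some cut-garment has at least one cut-garment g such that stitched(t,g).
Per tailor: T1:✗  T2:✓  T3:✗  T4:✓
T1 has no witness among its cut-garments.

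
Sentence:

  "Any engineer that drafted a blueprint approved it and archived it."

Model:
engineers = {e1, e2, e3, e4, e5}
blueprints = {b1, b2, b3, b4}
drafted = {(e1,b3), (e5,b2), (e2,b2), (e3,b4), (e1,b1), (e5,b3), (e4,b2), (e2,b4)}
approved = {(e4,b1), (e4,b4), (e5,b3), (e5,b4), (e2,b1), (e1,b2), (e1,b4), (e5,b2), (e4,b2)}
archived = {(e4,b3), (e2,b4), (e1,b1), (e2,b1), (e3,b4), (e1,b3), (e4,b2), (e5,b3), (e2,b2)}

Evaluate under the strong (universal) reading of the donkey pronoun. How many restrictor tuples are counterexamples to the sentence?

6

"it" takes "a blueprint" as antecedent — a donkey pronoun bound across the clause boundary.
Strong reading: for every (e,b) with drafted(e,b), approved(e,b) ∧ archived(e,b).
Restrictor pairs: (e1,b1) ✗  (e1,b3) ✗  (e2,b2) ✗  (e2,b4) ✗  (e3,b4) ✗  (e4,b2) ✓  (e5,b2) ✗  (e5,b3) ✓
Counterexamples (restrictor pairs failing the scope): 6.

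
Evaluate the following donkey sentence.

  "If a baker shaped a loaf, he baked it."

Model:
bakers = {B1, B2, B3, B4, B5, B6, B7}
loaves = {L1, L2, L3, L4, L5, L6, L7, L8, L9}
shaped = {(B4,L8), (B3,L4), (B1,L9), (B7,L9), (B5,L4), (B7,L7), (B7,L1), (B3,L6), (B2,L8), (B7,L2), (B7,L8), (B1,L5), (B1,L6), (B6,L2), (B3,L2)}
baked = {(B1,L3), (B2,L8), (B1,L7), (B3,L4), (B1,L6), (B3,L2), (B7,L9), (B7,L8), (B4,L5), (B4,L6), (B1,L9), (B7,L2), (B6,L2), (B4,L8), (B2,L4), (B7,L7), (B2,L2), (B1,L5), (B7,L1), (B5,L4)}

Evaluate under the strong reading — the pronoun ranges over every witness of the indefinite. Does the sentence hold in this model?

False

"it" takes "a loaf" as antecedent — a donkey pronoun bound across the clause boundary.
Strong reading: for every (b,l) with shaped(b,l), baked(b,l).
Restrictor pairs: (B1,L5) ✓  (B1,L6) ✓  (B1,L9) ✓  (B2,L8) ✓  (B3,L2) ✓  (B3,L4) ✓  (B3,L6) ✗  (B4,L8) ✓  (B5,L4) ✓  (B6,L2) ✓  (B7,L1) ✓  (B7,L2) ✓  (B7,L7) ✓  (B7,L8) ✓  (B7,L9) ✓
Counterexample: (B3,L6) is in shaped but fails the scope.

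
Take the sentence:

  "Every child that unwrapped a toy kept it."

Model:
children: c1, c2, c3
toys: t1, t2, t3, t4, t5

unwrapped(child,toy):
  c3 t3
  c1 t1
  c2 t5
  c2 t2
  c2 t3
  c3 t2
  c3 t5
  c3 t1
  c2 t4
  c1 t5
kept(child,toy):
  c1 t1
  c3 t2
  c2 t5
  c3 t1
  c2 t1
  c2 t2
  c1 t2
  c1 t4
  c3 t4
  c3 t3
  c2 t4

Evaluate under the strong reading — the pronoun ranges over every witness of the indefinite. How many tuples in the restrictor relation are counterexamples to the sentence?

3

"it" takes "a toy" as antecedent — a donkey pronoun bound across the clause boundary.
Strong reading: for every (c,t) with unwrapped(c,t), kept(c,t).
Restrictor pairs: (c1,t1) ✓  (c1,t5) ✗  (c2,t2) ✓  (c2,t3) ✗  (c2,t4) ✓  (c2,t5) ✓  (c3,t1) ✓  (c3,t2) ✓  (c3,t3) ✓  (c3,t5) ✗
Counterexamples (restrictor pairs failing the scope): 3.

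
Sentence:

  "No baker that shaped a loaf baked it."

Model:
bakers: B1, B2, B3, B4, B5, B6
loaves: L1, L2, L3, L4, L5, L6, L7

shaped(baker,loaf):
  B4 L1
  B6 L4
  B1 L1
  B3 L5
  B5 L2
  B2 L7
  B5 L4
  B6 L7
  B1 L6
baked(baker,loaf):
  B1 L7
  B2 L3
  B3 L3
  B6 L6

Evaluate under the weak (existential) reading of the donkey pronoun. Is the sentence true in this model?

"it" takes "a loaf" as antecedent — a donkey pronoun bound across the clause boundary.
Truth condition: for no (b,l) with shaped(b,l) does baked(b,l) hold.
Restrictor pairs — does the scope hold? (B1,L1):fails  (B1,L6):fails  (B2,L7):fails  (B3,L5):fails  (B4,L1):fails  (B5,L2):fails  (B5,L4):fails  (B6,L4):fails  (B6,L7):fails
Scope holds for no restrictor pair, so the sentence is true.

True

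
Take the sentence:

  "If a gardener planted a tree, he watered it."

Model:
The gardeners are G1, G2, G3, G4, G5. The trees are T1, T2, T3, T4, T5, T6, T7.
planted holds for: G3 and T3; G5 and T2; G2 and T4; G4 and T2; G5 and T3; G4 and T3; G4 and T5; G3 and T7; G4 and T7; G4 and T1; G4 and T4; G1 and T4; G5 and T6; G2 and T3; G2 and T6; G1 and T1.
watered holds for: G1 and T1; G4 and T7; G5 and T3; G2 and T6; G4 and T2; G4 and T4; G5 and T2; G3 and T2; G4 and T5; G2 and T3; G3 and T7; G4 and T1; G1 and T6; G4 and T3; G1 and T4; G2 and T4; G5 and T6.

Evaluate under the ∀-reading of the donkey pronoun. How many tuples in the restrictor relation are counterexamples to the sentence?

1

"it" takes "a tree" as antecedent — a donkey pronoun bound across the clause boundary.
Strong reading: for every (g,t) with planted(g,t), watered(g,t).
Restrictor pairs: (G1,T1) ✓  (G1,T4) ✓  (G2,T3) ✓  (G2,T4) ✓  (G2,T6) ✓  (G3,T3) ✗  (G3,T7) ✓  (G4,T1) ✓  (G4,T2) ✓  (G4,T3) ✓  (G4,T4) ✓  (G4,T5) ✓  (G4,T7) ✓  (G5,T2) ✓  (G5,T3) ✓  (G5,T6) ✓
Counterexamples (restrictor pairs failing the scope): 1.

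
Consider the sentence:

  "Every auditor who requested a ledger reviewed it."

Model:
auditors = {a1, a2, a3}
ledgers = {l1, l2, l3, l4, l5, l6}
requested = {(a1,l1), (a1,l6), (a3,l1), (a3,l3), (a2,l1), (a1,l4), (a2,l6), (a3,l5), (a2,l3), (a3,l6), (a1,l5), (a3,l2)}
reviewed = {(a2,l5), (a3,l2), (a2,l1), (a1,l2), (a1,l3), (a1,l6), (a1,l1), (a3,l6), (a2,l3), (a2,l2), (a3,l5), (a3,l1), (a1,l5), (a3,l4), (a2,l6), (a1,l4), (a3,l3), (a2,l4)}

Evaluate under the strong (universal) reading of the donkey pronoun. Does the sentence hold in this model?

"it" takes "a ledger" as antecedent — a donkey pronoun bound across the clause boundary.
Strong reading: for every (a,l) with requested(a,l), reviewed(a,l).
Restrictor pairs: (a1,l1) ✓  (a1,l4) ✓  (a1,l5) ✓  (a1,l6) ✓  (a2,l1) ✓  (a2,l3) ✓  (a2,l6) ✓  (a3,l1) ✓  (a3,l2) ✓  (a3,l3) ✓  (a3,l5) ✓  (a3,l6) ✓
Every restrictor pair satisfies the scope.

True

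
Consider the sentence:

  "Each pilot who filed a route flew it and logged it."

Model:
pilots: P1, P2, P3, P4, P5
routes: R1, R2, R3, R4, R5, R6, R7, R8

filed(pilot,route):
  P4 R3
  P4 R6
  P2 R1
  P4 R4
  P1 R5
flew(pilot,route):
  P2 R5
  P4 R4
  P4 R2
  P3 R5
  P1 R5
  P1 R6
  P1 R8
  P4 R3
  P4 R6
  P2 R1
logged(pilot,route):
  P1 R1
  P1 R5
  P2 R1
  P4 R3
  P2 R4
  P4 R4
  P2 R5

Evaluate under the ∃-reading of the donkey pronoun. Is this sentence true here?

"it" takes "a route" as antecedent — a donkey pronoun bound across the clause boundary.
Weak reading: every pilot p with some filed-route has at least one filed-route r such that flew(p,r) ∧ logged(p,r).
Per pilot: P1:✓  P2:✓  P4:✓
Every pilot in the restrictor has a witness.

True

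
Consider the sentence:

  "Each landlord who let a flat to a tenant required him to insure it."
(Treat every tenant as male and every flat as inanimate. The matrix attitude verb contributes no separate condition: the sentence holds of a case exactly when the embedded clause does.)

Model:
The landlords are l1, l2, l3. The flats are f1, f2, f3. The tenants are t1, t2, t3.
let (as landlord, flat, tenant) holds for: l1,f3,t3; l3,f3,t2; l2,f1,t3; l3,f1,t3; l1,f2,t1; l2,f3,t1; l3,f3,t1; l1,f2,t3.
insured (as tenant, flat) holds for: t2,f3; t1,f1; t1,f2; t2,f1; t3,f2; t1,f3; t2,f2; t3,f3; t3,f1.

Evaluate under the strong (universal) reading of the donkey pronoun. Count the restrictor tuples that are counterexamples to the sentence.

"him" takes "a tenant" as antecedent and "it" takes "a flat"; both are donkey pronouns co-varying with the restrictor.
Strong reading: for every (l,f,t) with let(l,f,t), insured(t,f).
Restrictor triples: (l1,f2,t1)→insured(t1,f2) ✓  (l1,f2,t3)→insured(t3,f2) ✓  (l1,f3,t3)→insured(t3,f3) ✓  (l2,f1,t3)→insured(t3,f1) ✓  (l2,f3,t1)→insured(t1,f3) ✓  (l3,f1,t3)→insured(t3,f1) ✓  (l3,f3,t1)→insured(t1,f3) ✓  (l3,f3,t2)→insured(t2,f3) ✓
Counterexamples (restrictor triples failing the scope): 0.

0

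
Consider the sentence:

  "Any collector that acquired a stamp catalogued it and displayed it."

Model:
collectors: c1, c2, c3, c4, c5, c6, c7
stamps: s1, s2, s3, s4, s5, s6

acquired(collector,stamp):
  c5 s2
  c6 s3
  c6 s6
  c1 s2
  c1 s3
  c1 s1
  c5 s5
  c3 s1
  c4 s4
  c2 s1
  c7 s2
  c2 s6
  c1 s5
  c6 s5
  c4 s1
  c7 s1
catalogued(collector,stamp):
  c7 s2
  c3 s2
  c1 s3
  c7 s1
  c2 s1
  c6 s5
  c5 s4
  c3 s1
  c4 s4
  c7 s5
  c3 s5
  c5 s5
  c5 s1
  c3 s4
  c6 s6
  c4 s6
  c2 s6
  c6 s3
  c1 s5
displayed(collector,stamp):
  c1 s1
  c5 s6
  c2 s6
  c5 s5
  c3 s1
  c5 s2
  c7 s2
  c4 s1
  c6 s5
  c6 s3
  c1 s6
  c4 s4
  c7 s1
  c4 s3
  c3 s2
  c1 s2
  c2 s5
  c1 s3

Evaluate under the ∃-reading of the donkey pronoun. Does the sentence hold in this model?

"it" takes "a stamp" as antecedent — a donkey pronoun bound across the clause boundary.
Weak reading: every collector c with some acquired-stamp has at least one acquired-stamp s such that catalogued(c,s) ∧ displayed(c,s).
Per collector: c1:✓  c2:✓  c3:✓  c4:✓  c5:✓  c6:✓  c7:✓
Every collector in the restrictor has a witness.

True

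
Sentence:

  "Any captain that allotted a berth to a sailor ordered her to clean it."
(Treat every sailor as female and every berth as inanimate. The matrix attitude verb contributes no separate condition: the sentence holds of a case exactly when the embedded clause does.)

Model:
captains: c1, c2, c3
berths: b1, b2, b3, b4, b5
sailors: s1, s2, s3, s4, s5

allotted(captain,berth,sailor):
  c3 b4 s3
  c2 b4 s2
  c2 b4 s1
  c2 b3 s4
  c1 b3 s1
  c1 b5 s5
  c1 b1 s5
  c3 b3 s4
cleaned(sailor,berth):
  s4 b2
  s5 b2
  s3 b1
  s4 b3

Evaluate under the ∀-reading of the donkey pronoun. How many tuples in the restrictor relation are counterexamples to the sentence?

"her" takes "a sailor" as antecedent and "it" takes "a berth"; both are donkey pronouns co-varying with the restrictor.
Strong reading: for every (c,b,s) with allotted(c,b,s), cleaned(s,b).
Restrictor triples: (c1,b1,s5)→cleaned(s5,b1) ✗  (c1,b3,s1)→cleaned(s1,b3) ✗  (c1,b5,s5)→cleaned(s5,b5) ✗  (c2,b3,s4)→cleaned(s4,b3) ✓  (c2,b4,s1)→cleaned(s1,b4) ✗  (c2,b4,s2)→cleaned(s2,b4) ✗  (c3,b3,s4)→cleaned(s4,b3) ✓  (c3,b4,s3)→cleaned(s3,b4) ✗
Counterexamples (restrictor triples failing the scope): 6.

6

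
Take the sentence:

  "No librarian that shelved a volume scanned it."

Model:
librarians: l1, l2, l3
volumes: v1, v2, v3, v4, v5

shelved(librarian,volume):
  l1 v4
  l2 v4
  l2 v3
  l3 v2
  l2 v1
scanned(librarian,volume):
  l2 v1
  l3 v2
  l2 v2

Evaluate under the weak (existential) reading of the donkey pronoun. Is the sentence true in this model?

False

"it" takes "a volume" as antecedent — a donkey pronoun bound across the clause boundary.
Truth condition: for no (l,v) with shelved(l,v) does scanned(l,v) hold.
Restrictor pairs — does the scope hold? (l1,v4):fails  (l2,v1):holds  (l2,v3):fails  (l2,v4):fails  (l3,v2):holds
Scope holds for 2 pair(s), so the sentence is false.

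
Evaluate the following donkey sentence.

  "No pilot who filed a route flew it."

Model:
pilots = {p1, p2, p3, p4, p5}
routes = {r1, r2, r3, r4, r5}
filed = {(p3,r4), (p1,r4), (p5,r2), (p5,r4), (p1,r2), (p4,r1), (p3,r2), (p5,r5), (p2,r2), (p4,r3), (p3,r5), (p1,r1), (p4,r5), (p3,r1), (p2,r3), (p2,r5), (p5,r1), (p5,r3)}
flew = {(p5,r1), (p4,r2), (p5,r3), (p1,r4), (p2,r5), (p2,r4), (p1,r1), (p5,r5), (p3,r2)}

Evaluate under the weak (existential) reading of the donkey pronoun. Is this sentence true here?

"it" takes "a route" as antecedent — a donkey pronoun bound across the clause boundary.
Truth condition: for no (p,r) with filed(p,r) does flew(p,r) hold.
Restrictor pairs — does the scope hold? (p1,r1):holds  (p1,r2):fails  (p1,r4):holds  (p2,r2):fails  (p2,r3):fails  (p2,r5):holds  (p3,r1):fails  (p3,r2):holds  (p3,r4):fails  (p3,r5):fails  (p4,r1):fails  (p4,r3):fails  (p4,r5):fails  (p5,r1):holds  (p5,r2):fails  (p5,r3):holds  (p5,r4):fails  (p5,r5):holds
Scope holds for 7 pair(s), so the sentence is false.

False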